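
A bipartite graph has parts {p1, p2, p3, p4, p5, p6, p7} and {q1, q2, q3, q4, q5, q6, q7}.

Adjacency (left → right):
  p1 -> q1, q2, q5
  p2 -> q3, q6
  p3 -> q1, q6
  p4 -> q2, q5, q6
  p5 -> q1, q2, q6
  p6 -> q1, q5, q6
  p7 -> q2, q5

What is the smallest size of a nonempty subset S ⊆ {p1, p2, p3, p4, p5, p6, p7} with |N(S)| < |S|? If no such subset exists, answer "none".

Take S = {p1, p3, p4, p5, p6}. Its neighbourhood is {q1, q2, q5, q6}, so |N(S)| = 4 < |S| = 5.
Every subset of size less than 5 has at least as many neighbours as members, so 5 is the minimum.

5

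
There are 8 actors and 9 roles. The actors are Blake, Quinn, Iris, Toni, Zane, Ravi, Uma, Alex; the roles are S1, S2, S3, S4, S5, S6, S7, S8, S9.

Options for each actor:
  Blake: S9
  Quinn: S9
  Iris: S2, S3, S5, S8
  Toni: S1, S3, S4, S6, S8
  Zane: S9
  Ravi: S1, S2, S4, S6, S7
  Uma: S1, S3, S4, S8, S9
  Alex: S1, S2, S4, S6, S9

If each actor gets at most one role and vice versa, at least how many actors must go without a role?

For example, pair Blake–S9, Iris–S8, Toni–S6, Ravi–S7, Uma–S3, Alex–S2.
The set {Blake, Quinn, Zane} has only 1 neighbour ({S9}), so by Hall's theorem at most 6 of the 8 actors can be matched.
That matches 6 of the 8, leaving 2 unmatched; no matching can do better.

2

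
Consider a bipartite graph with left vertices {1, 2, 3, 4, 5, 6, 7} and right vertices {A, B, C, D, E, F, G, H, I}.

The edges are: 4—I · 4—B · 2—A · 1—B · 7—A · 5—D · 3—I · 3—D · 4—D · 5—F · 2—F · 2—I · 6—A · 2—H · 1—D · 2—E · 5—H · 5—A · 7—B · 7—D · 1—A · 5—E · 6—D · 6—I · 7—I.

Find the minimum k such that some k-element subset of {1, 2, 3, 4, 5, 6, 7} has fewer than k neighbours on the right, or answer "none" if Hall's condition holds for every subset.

5

Take S = {1, 3, 4, 6, 7}. Its neighbourhood is {A, B, D, I}, so |N(S)| = 4 < |S| = 5.
Every subset of size less than 5 has at least as many neighbours as members, so 5 is the minimum.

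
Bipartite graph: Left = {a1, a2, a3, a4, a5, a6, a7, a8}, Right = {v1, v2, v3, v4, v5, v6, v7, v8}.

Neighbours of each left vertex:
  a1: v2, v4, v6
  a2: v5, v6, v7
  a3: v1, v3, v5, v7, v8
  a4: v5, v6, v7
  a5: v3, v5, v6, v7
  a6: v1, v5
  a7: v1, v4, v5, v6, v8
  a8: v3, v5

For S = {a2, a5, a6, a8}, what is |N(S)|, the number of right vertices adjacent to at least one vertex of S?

The union of neighbours of {a2, a5, a6, a8} is {v1, v3, v5, v6, v7}, which has 5 elements.
Since |N(S)| = 5 ≥ |S| = 4, Hall's condition holds for this subset.

5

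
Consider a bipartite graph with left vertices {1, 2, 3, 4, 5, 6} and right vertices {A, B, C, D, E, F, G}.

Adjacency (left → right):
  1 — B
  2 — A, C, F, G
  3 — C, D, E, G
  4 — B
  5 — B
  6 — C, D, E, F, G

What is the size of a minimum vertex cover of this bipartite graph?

4

The 4 edges 1–B, 2–F, 3–E, 6–G form a matching, so any vertex cover needs at least 4 vertices (one per matched edge).
Conversely {2, 3, 6, B} meets every edge and has exactly 4 vertices, so 4 is optimal.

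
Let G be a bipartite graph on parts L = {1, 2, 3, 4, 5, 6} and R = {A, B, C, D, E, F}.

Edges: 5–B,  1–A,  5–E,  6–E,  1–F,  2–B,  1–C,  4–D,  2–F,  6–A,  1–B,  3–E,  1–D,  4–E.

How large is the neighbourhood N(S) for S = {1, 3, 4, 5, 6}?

The union of neighbours of {1, 3, 4, 5, 6} is {A, B, C, D, E, F}, which has 6 elements.
Since |N(S)| = 6 ≥ |S| = 5, Hall's condition holds for this subset.

6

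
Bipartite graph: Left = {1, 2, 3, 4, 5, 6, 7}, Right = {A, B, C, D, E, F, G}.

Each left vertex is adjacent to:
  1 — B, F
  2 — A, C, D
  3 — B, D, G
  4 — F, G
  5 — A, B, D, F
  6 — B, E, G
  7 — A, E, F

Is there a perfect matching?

Yes

For example, pair 1-F, 2-C, 3-D, 4-G, 5-A, 6-B, 7-E.
All 7 left vertices are covered.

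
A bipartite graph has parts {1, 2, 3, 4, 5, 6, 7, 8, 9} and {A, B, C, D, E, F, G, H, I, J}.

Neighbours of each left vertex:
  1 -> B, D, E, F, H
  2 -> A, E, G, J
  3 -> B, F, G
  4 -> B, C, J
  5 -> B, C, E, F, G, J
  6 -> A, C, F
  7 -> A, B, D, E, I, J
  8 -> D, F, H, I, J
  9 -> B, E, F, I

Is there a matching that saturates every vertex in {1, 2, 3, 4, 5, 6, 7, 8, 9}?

A valid assignment of size 9: 1→E, 2→G, 3→F, 4→J, 5→C, 6→A, 7→D, 8→H, 9→B.
All 9 left vertices are covered.

Yes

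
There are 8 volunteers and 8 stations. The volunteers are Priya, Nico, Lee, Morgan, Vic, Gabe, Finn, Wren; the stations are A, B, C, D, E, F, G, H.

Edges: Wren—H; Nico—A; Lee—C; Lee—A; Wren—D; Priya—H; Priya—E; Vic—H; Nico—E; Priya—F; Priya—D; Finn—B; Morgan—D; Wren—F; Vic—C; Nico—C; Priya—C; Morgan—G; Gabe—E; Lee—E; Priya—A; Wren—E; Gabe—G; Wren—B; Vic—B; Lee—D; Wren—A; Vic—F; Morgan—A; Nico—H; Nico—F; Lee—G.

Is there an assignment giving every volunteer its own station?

One maximum matching: Priya–H, Nico–E, Lee–C, Morgan–D, Vic–F, Gabe–G, Finn–B, Wren–A.
Every volunteer is matched, so this is a perfect matching.

Yes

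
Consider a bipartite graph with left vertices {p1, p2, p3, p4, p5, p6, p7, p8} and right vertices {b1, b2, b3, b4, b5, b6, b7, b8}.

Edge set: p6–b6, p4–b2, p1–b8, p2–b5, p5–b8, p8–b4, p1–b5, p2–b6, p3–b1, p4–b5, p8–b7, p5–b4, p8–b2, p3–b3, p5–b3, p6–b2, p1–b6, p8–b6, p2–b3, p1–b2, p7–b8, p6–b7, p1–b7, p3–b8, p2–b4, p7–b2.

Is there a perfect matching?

Yes

One maximum matching: p1→b5, p2→b3, p3→b1, p4→b2, p5→b4, p6→b7, p7→b8, p8→b6.
Every left vertex is matched, so this is a perfect matching.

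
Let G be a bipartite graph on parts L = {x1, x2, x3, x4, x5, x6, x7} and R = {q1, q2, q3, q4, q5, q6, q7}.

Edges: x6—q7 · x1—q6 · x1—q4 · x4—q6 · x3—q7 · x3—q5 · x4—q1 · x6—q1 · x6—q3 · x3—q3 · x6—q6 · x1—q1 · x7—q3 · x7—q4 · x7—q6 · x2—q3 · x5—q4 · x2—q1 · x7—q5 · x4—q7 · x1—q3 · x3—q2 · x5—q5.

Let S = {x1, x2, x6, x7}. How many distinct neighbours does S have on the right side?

The union of neighbours of {x1, x2, x6, x7} is {q1, q3, q4, q5, q6, q7}, which has 6 elements.
Since |N(S)| = 6 ≥ |S| = 4, Hall's condition holds for this subset.

6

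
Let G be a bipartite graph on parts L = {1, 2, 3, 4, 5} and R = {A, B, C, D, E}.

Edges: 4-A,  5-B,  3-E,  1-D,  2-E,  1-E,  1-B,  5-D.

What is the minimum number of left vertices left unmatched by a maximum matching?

1

One maximum matching: 1→D, 2→E, 4→A, 5→B.
The set {2, 3} has only 1 neighbour ({E}), so by Hall's theorem at most 4 of the 5 left vertices can be matched.
That matches 4 of the 5, leaving 1 unmatched; no matching can do better.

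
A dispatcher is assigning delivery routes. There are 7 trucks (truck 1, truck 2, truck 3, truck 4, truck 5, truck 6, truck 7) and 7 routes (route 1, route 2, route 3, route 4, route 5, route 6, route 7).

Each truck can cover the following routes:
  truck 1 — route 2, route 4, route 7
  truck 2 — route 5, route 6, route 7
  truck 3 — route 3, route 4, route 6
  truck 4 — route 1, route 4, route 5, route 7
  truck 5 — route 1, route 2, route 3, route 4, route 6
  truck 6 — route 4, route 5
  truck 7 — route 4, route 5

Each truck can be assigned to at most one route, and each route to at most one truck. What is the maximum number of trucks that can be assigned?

7

For example, pair truck 1→route 2, truck 2→route 7, truck 3→route 6, truck 4→route 1, truck 5→route 3, truck 6→route 5, truck 7→route 4.
All 7 trucks are matched, so no larger matching exists.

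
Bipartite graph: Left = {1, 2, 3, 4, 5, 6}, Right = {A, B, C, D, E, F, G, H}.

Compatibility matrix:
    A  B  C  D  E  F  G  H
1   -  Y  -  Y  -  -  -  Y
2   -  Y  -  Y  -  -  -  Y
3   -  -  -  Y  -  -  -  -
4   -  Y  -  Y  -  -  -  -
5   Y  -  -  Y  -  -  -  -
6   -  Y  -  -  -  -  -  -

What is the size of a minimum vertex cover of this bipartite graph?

4

{5, B, D, H} is a vertex cover of size 4: every edge has an endpoint in this set.
No smaller cover exists because 1–B, 2–H, 3–D, 5–A is a matching of size 4, and a cover must include an endpoint of each of these disjoint edges (König's theorem).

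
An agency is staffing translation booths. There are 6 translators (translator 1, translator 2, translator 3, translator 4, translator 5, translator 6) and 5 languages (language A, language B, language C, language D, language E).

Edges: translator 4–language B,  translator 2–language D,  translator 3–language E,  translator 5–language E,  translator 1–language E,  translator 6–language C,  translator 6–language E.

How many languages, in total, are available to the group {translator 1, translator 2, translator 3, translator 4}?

The union of neighbours of {translator 1, translator 2, translator 3, translator 4} is {language B, language D, language E}, which has 3 elements.
Since |N(S)| = 3 < |S| = 4, Hall's condition fails for this subset.

3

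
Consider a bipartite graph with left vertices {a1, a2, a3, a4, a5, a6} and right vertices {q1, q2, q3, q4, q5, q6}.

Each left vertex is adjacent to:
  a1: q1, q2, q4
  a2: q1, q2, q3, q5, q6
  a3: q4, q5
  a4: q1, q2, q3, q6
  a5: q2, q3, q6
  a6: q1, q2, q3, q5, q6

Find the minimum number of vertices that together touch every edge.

The 6 edges a1–q4, a2–q1, a3–q5, a4–q3, a5–q2, a6–q6 form a matching, so any vertex cover needs at least 6 vertices (one per matched edge).
Conversely {a1, a2, a3, a4, a5, a6} meets every edge and has exactly 6 vertices, so 6 is optimal.

6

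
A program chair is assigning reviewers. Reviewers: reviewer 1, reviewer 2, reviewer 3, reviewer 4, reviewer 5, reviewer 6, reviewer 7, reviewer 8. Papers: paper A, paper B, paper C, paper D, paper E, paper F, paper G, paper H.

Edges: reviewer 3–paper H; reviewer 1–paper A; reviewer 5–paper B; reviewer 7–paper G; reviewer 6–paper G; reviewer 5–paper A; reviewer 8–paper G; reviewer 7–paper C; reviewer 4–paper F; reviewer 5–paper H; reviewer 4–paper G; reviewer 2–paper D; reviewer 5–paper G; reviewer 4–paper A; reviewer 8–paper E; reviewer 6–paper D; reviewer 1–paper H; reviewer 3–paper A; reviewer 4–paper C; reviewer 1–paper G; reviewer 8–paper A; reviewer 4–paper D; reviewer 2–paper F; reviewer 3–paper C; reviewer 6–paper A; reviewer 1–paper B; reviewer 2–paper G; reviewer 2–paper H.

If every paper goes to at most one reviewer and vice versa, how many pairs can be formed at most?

8

One maximum matching: reviewer 1→paper B, reviewer 2→paper H, reviewer 3→paper A, reviewer 4→paper F, reviewer 5→paper G, reviewer 6→paper D, reviewer 7→paper C, reviewer 8→paper E.
All 8 reviewers are matched, so no larger matching exists.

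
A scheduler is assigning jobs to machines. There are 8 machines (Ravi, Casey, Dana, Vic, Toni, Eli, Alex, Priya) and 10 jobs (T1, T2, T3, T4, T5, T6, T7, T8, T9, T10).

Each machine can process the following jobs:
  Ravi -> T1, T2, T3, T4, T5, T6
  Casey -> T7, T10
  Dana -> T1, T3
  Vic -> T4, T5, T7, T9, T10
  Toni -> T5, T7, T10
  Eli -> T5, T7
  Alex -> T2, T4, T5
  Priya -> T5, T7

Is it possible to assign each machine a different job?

No

The set {Casey, Toni, Eli, Priya} has only 3 neighbours ({T10, T5, T7}), so by Hall's theorem at most 7 of the 8 machines can be matched.
Hence no matching covers every machine.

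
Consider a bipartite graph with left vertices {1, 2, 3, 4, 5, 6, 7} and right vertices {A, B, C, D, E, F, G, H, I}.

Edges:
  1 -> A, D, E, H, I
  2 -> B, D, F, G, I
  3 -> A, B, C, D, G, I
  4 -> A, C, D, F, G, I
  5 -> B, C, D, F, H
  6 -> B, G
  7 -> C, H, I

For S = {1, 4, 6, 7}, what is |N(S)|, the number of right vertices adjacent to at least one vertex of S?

9

The union of neighbours of {1, 4, 6, 7} is {A, B, C, D, E, F, G, H, I}, which has 9 elements.
Since |N(S)| = 9 ≥ |S| = 4, Hall's condition holds for this subset.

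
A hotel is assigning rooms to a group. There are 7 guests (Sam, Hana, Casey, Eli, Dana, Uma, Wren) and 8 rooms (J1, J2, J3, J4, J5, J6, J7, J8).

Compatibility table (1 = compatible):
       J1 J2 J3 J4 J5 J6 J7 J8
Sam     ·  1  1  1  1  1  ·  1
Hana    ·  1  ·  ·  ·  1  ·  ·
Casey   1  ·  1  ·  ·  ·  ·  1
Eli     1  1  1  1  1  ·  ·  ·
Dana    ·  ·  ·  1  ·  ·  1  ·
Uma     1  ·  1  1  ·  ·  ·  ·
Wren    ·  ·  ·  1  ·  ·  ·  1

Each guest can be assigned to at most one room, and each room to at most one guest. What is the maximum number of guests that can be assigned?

For example, pair Sam–J5, Hana–J6, Casey–J3, Eli–J2, Dana–J7, Uma–J1, Wren–J8.
This saturates every guest, so 7 is the maximum.

7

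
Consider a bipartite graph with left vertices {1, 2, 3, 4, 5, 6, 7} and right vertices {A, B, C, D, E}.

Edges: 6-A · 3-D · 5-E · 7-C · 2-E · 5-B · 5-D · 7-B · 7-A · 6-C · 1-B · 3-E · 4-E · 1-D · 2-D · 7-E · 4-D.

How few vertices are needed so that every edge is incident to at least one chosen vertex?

5

A maximum matching has 5 edges (e.g. 1–B, 2–D, 3–E, 6–A, 7–C).
By König's theorem the minimum vertex cover has the same size. One such cover is {6, 7, B, D, E}.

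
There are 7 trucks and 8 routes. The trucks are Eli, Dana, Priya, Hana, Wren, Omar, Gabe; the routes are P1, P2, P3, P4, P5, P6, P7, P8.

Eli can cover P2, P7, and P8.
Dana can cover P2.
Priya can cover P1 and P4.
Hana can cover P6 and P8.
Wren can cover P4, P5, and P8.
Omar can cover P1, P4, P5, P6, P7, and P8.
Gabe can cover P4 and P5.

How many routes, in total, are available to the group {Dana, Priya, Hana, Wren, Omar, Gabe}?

The union of neighbours of {Dana, Priya, Hana, Wren, Omar, Gabe} is {P1, P2, P4, P5, P6, P7, P8}, which has 7 elements.
Since |N(S)| = 7 ≥ |S| = 6, Hall's condition holds for this subset.

7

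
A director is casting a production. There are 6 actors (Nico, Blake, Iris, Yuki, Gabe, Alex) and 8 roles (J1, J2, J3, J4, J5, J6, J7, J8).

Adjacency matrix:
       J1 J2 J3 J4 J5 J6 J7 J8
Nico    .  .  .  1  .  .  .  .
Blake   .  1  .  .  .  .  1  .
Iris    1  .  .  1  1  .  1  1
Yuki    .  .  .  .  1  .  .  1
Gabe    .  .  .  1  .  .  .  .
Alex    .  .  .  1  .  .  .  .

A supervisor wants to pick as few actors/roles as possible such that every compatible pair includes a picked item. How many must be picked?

4

{Blake, Iris, Yuki, J4} is a vertex cover of size 4: every edge has an endpoint in this set.
No smaller cover exists because Nico–J4, Blake–J2, Iris–J7, Yuki–J8 is a matching of size 4, and a cover must include an endpoint of each of these disjoint edges (König's theorem).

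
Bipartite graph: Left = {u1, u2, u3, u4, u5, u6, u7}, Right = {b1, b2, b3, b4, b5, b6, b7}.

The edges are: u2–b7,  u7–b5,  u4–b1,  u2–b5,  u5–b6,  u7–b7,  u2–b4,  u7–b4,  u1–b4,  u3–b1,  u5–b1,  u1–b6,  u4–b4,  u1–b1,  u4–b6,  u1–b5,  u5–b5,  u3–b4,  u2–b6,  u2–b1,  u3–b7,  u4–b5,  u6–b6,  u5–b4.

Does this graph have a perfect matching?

The set {u1, u2, u3, u4, u5, u6, u7} has only 5 neighbours ({b1, b4, b5, b6, b7}), so by Hall's theorem at most 5 of the 7 left vertices can be matched.
Hence no matching covers every left vertex.

No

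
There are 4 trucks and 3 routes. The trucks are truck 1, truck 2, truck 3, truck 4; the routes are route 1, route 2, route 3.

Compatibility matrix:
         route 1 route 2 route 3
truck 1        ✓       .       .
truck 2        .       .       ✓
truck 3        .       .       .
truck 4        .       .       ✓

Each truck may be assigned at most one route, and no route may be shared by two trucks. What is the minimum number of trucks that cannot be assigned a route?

A valid assignment of size 2: truck 1–route 1, truck 2–route 3.
The set {truck 2, truck 3, truck 4} has only 1 neighbour ({route 3}), so by Hall's theorem at most 2 of the 4 trucks can be matched.
That matches 2 of the 4, leaving 2 unmatched; no matching can do better.

2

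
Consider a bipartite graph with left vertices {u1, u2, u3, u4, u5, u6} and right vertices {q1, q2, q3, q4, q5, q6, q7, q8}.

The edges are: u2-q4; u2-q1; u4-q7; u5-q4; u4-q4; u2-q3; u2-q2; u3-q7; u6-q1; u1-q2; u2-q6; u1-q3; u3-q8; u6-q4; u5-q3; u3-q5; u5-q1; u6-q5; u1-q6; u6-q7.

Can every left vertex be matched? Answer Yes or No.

One maximum matching: u1→q2, u2→q6, u3→q8, u4→q7, u5→q3, u6→q4.
Every left vertex is matched, so this matching saturates all of them.

Yes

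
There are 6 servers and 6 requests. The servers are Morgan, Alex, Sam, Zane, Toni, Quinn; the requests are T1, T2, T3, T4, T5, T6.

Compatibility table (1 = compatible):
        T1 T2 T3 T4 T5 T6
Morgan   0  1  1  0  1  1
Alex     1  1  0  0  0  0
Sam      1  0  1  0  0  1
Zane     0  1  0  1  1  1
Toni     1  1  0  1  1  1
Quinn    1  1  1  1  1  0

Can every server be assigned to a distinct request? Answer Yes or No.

A valid assignment of size 6: Morgan→T2, Alex→T1, Sam→T3, Zane→T6, Toni→T5, Quinn→T4.
All 6 servers are covered.

Yes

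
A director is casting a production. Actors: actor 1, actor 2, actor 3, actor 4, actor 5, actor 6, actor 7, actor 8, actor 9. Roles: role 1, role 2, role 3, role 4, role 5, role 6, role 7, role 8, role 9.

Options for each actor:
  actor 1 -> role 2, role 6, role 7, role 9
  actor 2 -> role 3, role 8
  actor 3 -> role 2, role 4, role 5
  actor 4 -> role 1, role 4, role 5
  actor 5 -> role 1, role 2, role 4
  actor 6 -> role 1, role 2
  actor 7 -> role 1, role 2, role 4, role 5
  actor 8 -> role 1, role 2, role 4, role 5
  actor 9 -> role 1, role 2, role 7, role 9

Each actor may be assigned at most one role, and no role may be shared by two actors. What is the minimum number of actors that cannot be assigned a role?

2

For example, pair actor 1→role 9, actor 2→role 8, actor 3→role 5, actor 4→role 4, actor 5→role 2, actor 6→role 1, actor 9→role 7.
The set {actor 3, actor 4, actor 5, actor 6, actor 7, actor 8} has only 4 neighbours ({role 1, role 2, role 4, role 5}), so by Hall's theorem at most 7 of the 9 actors can be matched.
That matches 7 of the 9, leaving 2 unmatched; no matching can do better.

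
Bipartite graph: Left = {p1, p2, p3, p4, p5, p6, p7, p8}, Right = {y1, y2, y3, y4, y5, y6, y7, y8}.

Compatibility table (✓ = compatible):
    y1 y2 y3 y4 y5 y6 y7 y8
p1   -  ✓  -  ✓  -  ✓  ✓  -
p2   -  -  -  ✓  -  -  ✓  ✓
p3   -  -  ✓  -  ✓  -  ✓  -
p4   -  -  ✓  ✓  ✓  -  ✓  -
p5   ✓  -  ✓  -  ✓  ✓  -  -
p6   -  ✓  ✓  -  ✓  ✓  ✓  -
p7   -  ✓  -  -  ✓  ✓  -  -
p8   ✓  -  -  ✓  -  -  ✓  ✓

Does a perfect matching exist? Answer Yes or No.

Yes

One maximum matching: p1–y2, p2–y8, p3–y3, p4–y4, p5–y1, p6–y6, p7–y5, p8–y7.
Every left vertex is matched, so this is a perfect matching.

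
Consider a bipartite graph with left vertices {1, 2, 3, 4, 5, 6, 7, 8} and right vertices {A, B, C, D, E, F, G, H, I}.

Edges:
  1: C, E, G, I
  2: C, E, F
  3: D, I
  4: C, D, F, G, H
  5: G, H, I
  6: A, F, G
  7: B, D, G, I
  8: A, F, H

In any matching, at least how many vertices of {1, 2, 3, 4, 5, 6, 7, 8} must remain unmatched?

0

A valid assignment of size 8: 1→C, 2→E, 3→I, 4→D, 5→H, 6→G, 7→B, 8→F.
All 8 left vertices are matched, so no larger matching exists.
That matches 8 of the 8, leaving 0 unmatched; no matching can do better.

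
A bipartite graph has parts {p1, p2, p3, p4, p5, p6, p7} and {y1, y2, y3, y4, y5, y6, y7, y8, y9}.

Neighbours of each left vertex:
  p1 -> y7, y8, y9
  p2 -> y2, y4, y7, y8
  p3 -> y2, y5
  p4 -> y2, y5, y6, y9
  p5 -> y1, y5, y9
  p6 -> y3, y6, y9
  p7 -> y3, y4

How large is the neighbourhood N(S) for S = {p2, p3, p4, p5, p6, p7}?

9

The union of neighbours of {p2, p3, p4, p5, p6, p7} is {y1, y2, y3, y4, y5, y6, y7, y8, y9}, which has 9 elements.
Since |N(S)| = 9 ≥ |S| = 6, Hall's condition holds for this subset.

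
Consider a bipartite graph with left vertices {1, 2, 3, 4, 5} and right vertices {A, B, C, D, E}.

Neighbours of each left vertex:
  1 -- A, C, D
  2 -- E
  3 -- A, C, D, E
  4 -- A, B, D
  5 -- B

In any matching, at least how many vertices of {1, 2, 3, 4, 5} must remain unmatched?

0

For example, pair 1-C, 2-E, 3-A, 4-D, 5-B.
This saturates every left vertex, so 5 is the maximum.
That matches 5 of the 5, leaving 0 unmatched; no matching can do better.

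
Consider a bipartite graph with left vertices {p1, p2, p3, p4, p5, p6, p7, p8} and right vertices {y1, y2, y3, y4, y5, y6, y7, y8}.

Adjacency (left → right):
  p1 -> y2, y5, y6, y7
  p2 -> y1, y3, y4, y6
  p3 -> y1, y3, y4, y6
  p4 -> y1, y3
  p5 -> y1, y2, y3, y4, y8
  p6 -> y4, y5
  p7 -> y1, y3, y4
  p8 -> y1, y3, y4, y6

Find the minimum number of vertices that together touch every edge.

7

{p1, p5, p6, y1, y3, y4, y6} is a vertex cover of size 7: every edge has an endpoint in this set.
No smaller cover exists because p1–y7, p2–y4, p3–y6, p4–y1, p5–y2, p6–y5, p7–y3 is a matching of size 7, and a cover must include an endpoint of each of these disjoint edges (König's theorem).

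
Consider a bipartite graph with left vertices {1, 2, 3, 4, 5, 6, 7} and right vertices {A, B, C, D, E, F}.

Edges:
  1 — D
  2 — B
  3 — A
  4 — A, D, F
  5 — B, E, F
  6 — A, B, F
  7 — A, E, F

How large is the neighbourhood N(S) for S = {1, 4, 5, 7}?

The union of neighbours of {1, 4, 5, 7} is {A, B, D, E, F}, which has 5 elements.
Since |N(S)| = 5 ≥ |S| = 4, Hall's condition holds for this subset.

5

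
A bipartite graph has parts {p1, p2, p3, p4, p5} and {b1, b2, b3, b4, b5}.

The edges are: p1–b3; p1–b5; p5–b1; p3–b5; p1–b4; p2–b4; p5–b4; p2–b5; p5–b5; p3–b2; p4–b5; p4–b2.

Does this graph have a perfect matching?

A valid assignment of size 5: p1→b3, p2→b4, p3→b2, p4→b5, p5→b1.
Every left vertex is matched, so this is a perfect matching.

Yes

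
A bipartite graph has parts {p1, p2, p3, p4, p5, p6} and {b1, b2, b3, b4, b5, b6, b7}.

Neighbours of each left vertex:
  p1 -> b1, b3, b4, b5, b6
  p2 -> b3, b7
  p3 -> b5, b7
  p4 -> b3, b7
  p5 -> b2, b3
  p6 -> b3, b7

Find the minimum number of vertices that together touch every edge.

5

A maximum matching has 5 edges (e.g. p1–b1, p2–b7, p3–b5, p4–b3, p5–b2).
By König's theorem the minimum vertex cover has the same size. One such cover is {p1, p3, p5, b3, b7}.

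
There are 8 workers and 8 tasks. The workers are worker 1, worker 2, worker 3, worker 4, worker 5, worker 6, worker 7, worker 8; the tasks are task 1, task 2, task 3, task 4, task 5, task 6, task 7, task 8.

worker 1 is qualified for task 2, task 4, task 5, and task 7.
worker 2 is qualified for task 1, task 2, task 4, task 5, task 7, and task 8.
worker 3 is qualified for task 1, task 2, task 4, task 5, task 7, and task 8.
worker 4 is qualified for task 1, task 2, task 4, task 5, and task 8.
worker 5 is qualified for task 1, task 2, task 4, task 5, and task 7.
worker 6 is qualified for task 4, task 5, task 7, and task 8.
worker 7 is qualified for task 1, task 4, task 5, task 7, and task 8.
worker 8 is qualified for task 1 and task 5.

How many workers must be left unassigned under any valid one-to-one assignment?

For example, pair worker 1–task 2, worker 2–task 7, worker 3–task 4, worker 4–task 5, worker 5–task 1, worker 6–task 8.
The set {worker 1, worker 2, worker 3, worker 4, worker 5, worker 6, worker 7, worker 8} has only 6 neighbours ({task 1, task 2, task 4, task 5, task 7, task 8}), so by Hall's theorem at most 6 of the 8 workers can be matched.
That matches 6 of the 8, leaving 2 unmatched; no matching can do better.

2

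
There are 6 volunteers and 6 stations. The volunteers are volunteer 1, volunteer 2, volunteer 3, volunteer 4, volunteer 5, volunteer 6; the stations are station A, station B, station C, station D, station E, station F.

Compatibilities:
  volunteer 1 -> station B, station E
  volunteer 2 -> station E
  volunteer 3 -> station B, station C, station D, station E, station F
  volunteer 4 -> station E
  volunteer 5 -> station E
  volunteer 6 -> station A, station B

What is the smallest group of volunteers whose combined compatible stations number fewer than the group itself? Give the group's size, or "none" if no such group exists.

Take S = {volunteer 2, volunteer 4}. Its neighbourhood is {station E}, so |N(S)| = 1 < |S| = 2.
No single vertex violates Hall's condition since each has at least one neighbour, so 2 is the minimum.

2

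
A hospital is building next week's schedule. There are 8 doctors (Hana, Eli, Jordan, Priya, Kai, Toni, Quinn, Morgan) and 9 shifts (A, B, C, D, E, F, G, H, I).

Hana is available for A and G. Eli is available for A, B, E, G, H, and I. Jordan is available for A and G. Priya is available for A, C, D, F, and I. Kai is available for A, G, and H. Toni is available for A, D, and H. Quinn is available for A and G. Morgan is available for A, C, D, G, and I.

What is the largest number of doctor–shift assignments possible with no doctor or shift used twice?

7

A valid assignment of size 7: Hana-A, Eli-E, Jordan-G, Priya-F, Kai-H, Toni-D, Morgan-I.
The set {Hana, Jordan, Quinn} has only 2 neighbours ({A, G}), so by Hall's theorem at most 7 of the 8 doctors can be matched.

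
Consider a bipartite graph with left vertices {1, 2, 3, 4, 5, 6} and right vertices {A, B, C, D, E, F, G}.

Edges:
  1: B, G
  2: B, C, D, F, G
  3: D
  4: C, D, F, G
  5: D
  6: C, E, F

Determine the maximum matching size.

For example, pair 1-B, 2-G, 3-D, 4-F, 6-E.
The set {3, 5} has only 1 neighbour ({D}), so by Hall's theorem at most 5 of the 6 left vertices can be matched.

5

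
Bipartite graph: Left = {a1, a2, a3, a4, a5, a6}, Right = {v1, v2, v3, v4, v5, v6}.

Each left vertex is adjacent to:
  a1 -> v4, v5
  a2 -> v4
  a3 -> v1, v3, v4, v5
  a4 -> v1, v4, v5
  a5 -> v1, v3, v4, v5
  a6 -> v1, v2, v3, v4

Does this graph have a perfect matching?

No

The set {a1, a2, a3, a4, a5} has only 4 neighbours ({v1, v3, v4, v5}), so by Hall's theorem at most 5 of the 6 left vertices can be matched.
Hence no matching covers every left vertex.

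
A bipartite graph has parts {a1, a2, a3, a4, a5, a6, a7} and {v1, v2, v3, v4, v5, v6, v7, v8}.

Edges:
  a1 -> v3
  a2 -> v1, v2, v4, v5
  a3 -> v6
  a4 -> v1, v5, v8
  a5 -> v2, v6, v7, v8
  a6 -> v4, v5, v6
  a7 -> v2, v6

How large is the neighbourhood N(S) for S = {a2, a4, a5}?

The union of neighbours of {a2, a4, a5} is {v1, v2, v4, v5, v6, v7, v8}, which has 7 elements.
Since |N(S)| = 7 ≥ |S| = 3, Hall's condition holds for this subset.

7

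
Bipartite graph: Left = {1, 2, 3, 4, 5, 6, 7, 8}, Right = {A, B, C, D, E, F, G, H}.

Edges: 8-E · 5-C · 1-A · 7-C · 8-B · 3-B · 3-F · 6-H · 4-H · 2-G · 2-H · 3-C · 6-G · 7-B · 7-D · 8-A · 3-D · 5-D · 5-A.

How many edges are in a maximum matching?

A valid assignment of size 7: 1-A, 2-G, 3-F, 4-H, 5-D, 7-C, 8-B.
The set {2, 4, 6} has only 2 neighbours ({G, H}), so by Hall's theorem at most 7 of the 8 left vertices can be matched.

7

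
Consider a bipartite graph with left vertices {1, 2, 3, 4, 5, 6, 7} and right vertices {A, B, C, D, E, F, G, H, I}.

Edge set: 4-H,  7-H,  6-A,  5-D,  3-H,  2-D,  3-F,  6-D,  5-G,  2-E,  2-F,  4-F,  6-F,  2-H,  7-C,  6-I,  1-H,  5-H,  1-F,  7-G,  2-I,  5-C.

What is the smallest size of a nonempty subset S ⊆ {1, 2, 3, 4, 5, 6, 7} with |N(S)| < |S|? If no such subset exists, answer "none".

3

Take S = {1, 3, 4}. Its neighbourhood is {F, H}, so |N(S)| = 2 < |S| = 3.
Every subset of size less than 3 has at least as many neighbours as members, so 3 is the minimum.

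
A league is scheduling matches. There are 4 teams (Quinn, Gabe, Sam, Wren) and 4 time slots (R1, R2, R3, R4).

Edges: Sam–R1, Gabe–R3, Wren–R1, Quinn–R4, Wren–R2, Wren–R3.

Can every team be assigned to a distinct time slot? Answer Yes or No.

Yes

For example, pair Quinn-R4, Gabe-R3, Sam-R1, Wren-R2.
Every team is matched, so this is a perfect matching.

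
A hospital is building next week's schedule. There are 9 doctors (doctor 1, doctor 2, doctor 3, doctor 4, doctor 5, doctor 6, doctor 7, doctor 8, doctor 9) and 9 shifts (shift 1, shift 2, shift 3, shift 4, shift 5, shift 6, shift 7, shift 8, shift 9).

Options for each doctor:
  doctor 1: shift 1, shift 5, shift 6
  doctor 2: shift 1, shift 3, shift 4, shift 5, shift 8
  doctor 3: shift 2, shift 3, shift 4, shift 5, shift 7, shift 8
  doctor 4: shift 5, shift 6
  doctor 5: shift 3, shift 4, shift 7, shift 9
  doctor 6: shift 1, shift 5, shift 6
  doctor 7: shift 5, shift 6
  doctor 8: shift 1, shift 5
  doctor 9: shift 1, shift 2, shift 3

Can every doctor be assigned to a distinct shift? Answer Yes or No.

No

The set {doctor 1, doctor 4, doctor 6, doctor 7, doctor 8} has only 3 neighbours ({shift 1, shift 5, shift 6}), so by Hall's theorem at most 7 of the 9 doctors can be matched.
Hence no matching covers every doctor.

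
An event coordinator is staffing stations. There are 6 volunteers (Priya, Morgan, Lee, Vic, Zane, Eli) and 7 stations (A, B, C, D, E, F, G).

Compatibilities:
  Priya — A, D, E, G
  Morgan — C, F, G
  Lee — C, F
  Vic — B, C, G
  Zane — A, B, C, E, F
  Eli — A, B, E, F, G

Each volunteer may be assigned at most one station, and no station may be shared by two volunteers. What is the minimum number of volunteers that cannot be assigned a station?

0

A valid assignment of size 6: Priya-E, Morgan-C, Lee-F, Vic-B, Zane-A, Eli-G.
This saturates every volunteer, so 6 is the maximum.
That matches 6 of the 6, leaving 0 unmatched; no matching can do better.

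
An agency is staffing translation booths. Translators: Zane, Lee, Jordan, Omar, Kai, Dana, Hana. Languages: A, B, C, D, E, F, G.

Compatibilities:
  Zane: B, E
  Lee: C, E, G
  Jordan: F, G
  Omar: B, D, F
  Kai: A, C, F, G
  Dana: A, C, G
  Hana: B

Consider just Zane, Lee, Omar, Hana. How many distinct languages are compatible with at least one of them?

6

The union of neighbours of {Zane, Lee, Omar, Hana} is {B, C, D, E, F, G}, which has 6 elements.
Since |N(S)| = 6 ≥ |S| = 4, Hall's condition holds for this subset.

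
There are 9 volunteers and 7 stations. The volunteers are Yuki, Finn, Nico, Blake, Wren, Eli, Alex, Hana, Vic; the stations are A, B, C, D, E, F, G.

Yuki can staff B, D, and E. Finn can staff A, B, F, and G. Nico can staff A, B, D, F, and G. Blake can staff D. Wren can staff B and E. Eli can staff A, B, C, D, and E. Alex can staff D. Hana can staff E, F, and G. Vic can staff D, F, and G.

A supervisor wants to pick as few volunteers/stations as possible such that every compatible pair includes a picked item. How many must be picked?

7

The 7 edges Yuki–E, Finn–F, Nico–A, Blake–D, Wren–B, Eli–C, Hana–G form a matching, so any vertex cover needs at least 7 vertices (one per matched edge).
Conversely {Eli, A, B, D, E, F, G} meets every edge and has exactly 7 vertices, so 7 is optimal.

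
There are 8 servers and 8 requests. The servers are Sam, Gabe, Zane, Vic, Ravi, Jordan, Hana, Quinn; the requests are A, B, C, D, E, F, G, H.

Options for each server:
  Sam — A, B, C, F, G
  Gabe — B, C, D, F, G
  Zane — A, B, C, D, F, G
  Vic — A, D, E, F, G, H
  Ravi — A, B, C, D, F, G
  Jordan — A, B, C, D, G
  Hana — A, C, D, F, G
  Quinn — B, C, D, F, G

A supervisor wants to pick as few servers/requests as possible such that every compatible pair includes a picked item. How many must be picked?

7

The 7 edges Sam–C, Gabe–D, Zane–F, Vic–E, Ravi–B, Jordan–A, Hana–G form a matching, so any vertex cover needs at least 7 vertices (one per matched edge).
Conversely {Vic, A, B, C, D, F, G} meets every edge and has exactly 7 vertices, so 7 is optimal.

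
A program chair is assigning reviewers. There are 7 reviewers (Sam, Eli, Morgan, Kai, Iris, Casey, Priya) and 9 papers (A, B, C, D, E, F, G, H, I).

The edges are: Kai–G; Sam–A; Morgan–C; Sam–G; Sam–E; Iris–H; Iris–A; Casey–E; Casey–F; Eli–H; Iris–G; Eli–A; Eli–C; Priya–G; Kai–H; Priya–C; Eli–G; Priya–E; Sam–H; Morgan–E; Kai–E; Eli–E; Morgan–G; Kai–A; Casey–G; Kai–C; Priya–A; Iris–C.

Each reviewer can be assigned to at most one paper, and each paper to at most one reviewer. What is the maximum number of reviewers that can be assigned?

One maximum matching: Sam–G, Eli–H, Morgan–E, Kai–A, Iris–C, Casey–F.
The set {Sam, Eli, Morgan, Kai, Iris, Priya} has only 5 neighbours ({A, C, E, G, H}), so by Hall's theorem at most 6 of the 7 reviewers can be matched.

6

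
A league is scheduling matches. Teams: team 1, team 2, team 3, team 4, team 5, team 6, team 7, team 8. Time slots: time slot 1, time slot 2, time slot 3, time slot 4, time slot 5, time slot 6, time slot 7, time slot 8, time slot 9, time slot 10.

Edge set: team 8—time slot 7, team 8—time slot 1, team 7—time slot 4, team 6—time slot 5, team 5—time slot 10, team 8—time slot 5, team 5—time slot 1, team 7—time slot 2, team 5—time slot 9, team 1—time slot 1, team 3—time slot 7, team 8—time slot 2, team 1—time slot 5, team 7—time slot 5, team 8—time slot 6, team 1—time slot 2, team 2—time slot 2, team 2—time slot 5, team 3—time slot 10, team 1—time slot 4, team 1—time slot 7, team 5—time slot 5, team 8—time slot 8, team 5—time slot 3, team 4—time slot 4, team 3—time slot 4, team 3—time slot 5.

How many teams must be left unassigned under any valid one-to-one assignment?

One maximum matching: team 1→time slot 7, team 2→time slot 2, team 3→time slot 10, team 4→time slot 4, team 5→time slot 3, team 6→time slot 5, team 8→time slot 8.
The set {team 2, team 4, team 6, team 7} has only 3 neighbours ({time slot 2, time slot 4, time slot 5}), so by Hall's theorem at most 7 of the 8 teams can be matched.
That matches 7 of the 8, leaving 1 unmatched; no matching can do better.

1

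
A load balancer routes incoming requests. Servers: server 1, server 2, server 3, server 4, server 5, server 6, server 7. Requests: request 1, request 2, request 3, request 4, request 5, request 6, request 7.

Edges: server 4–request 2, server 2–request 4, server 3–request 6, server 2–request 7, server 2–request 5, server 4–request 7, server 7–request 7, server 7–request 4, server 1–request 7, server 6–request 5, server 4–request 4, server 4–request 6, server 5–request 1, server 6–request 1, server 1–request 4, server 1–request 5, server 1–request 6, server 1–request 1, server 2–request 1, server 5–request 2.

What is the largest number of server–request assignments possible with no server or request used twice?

6

A valid assignment of size 6: server 1-request 1, server 2-request 7, server 3-request 6, server 4-request 4, server 5-request 2, server 6-request 5.
The set {server 1, server 2, server 3, server 4, server 5, server 6, server 7} has only 6 neighbours ({request 1, request 2, request 4, request 5, request 6, request 7}), so by Hall's theorem at most 6 of the 7 servers can be matched.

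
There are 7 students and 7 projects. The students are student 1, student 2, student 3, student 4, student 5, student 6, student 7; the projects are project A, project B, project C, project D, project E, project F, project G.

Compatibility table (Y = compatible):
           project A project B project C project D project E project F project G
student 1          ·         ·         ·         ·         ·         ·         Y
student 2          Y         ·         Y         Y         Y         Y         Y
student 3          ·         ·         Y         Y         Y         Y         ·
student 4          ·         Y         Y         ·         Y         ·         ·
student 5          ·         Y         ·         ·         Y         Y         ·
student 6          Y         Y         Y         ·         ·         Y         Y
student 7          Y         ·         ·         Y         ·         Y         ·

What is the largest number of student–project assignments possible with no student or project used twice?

7

For example, pair student 1–project G, student 2–project F, student 3–project D, student 4–project E, student 5–project B, student 6–project C, student 7–project A.
This saturates every student, so 7 is the maximum.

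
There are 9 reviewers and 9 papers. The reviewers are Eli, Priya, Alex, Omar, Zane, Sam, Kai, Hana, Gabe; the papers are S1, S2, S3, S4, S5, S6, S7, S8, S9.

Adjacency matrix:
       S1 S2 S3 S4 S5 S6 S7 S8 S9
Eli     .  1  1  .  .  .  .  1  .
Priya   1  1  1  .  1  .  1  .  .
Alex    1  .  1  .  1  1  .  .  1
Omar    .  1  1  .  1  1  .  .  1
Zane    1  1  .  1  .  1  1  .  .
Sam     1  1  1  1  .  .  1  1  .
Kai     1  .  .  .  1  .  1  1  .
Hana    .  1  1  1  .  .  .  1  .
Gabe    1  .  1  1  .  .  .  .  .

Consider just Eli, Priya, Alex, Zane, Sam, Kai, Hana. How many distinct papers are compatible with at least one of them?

9

The union of neighbours of {Eli, Priya, Alex, Zane, Sam, Kai, Hana} is {S1, S2, S3, S4, S5, S6, S7, S8, S9}, which has 9 elements.
Since |N(S)| = 9 ≥ |S| = 7, Hall's condition holds for this subset.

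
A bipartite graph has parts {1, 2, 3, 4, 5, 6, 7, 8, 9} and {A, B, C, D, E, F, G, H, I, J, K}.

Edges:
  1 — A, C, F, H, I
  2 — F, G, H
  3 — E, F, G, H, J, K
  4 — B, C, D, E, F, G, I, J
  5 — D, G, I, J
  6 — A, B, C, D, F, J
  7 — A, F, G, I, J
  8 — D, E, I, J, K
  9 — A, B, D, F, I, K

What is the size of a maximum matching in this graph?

A valid assignment of size 9: 1→I, 2→H, 3→G, 4→E, 5→D, 6→J, 7→F, 8→K, 9→A.
All 9 left vertices are matched, so no larger matching exists.

9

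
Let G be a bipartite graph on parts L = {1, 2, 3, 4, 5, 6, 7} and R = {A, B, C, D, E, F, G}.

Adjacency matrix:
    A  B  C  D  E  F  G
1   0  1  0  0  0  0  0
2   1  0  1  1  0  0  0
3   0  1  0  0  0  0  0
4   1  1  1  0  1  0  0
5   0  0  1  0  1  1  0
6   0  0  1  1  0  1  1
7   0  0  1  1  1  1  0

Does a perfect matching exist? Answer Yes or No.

The set {1, 3} has only 1 neighbour ({B}), so by Hall's theorem at most 6 of the 7 left vertices can be matched.
Hence no matching covers every left vertex.

No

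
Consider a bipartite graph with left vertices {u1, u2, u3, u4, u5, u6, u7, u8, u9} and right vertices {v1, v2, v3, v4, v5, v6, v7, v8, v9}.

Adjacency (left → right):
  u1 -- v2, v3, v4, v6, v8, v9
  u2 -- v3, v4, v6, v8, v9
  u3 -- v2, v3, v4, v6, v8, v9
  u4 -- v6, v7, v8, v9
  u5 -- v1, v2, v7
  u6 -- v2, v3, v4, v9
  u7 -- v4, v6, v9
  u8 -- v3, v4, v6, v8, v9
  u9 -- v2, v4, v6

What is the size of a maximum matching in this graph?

8

For example, pair u1–v3, u2–v9, u3–v4, u4–v7, u5–v1, u6–v2, u7–v6, u8–v8.
The set {u1, u2, u3, u6, u7, u8, u9} has only 6 neighbours ({v2, v3, v4, v6, v8, v9}), so by Hall's theorem at most 8 of the 9 left vertices can be matched.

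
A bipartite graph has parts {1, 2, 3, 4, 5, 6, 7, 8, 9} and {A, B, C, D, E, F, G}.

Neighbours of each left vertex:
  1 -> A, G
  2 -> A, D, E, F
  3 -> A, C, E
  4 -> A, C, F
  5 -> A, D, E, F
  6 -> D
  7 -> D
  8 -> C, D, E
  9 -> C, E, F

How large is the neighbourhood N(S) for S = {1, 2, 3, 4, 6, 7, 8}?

6

The union of neighbours of {1, 2, 3, 4, 6, 7, 8} is {A, C, D, E, F, G}, which has 6 elements.
Since |N(S)| = 6 < |S| = 7, Hall's condition fails for this subset.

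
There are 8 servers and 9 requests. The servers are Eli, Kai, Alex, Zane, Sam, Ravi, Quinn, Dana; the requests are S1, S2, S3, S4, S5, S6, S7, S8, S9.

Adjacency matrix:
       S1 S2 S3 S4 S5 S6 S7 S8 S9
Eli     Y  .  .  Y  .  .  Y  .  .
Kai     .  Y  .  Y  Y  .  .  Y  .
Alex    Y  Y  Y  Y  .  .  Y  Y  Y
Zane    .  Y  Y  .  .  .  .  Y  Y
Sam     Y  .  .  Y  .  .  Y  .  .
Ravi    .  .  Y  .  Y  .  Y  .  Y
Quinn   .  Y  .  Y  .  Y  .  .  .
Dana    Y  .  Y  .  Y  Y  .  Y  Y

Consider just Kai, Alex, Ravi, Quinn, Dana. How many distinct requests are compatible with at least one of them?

9

The union of neighbours of {Kai, Alex, Ravi, Quinn, Dana} is {S1, S2, S3, S4, S5, S6, S7, S8, S9}, which has 9 elements.
Since |N(S)| = 9 ≥ |S| = 5, Hall's condition holds for this subset.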